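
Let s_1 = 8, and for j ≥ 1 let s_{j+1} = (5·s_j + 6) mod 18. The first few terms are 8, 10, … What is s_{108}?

4

Computing terms: s_1 = 8; s_2 = 10; s_3 = 2; s_4 = 16; s_5 = 14; s_6 = 4; s_7 = 8.
Since s_7 = s_1 = 8, the sequence is periodic with period 6.
(108 - 1) mod 6 = 5, so s_{108} = s_6 = 4.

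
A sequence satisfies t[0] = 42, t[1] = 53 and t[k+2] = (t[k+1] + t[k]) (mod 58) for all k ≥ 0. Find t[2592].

We have t[0] = 42,  t[1] = 53,  t[2] = 37,  t[3] = 32,  t[4] = 11,  t[5] = 43,  t[6] = 54,  t[7] = 39,  t[8] = 35,  t[9] = 16,  t[10] = 51,  t[11] = 9,  t[12] = 2,  t[13] = 11,  t[14] = 13,  t[15] = 24,  t[16] = 37,  t[17] = 3,  t[18] = 40,  t[19] = 43,  t[20] = 25,  t[21] = 10,  t[22] = 35,  t[23] = 45,  t[24] = 22,  t[25] = 9,  t[26] = 31,  t[27] = 40,  t[28] = 13,  t[29] = 53,  t[30] = 8,  t[31] = 3,  t[32] = 11,  t[33] = 14,  t[34] = 25,  t[35] = 39,  t[36] = 6,  t[37] = 45,  t[38] = 51,  t[39] = 38,  t[40] = 31,  t[41] = 11,  t[42] = 42,  t[43] = 53.
Since (t[42], t[43]) = (t[0], t[1]) = (42, 53) (two consecutive terms determine the rest), the sequence is periodic with period 42.
So t[2592] = t[0 + ((2592-0) mod 42)] = t[30] = 8.

8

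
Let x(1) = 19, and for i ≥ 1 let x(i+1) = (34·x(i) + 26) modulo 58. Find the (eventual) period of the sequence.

We have x(1) = 19, x(2) = 34, x(3) = 22, x(4) = 20, x(5) = 10, x(6) = 18, x(7) = 0, x(8) = 26, x(9) = 40, x(10) = 52, x(11) = 54, x(12) = 6, x(13) = 56, x(14) = 16, x(15) = 48, x(16) = 34.
Since x(16) = x(2) = 34, the sequence is eventually periodic: after a pre-period of length 1 it cycles with period 14.

14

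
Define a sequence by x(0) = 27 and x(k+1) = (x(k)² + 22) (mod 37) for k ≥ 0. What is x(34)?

11

Computing terms: x(0) = 27,  x(1) = 11,  x(2) = 32,  x(3) = 10,  x(4) = 11.
Since x(4) = x(1) = 11, the sequence is eventually periodic: after a pre-period of length 1 it cycles with period 3.
For k ≥ 1, x(k) depends only on (k - 1) mod 3. (34 - 1) mod 3 = 0, so x(34) = x(1) = 11.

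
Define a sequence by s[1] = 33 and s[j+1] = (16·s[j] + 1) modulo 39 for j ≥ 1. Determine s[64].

33

We have s[1] = 33, s[2] = 22, s[3] = 2, s[4] = 33.
Since s[4] = s[1] = 33, the sequence is periodic with period 3.
(64 - 1) mod 3 = 0, so s[64] = s[1] = 33.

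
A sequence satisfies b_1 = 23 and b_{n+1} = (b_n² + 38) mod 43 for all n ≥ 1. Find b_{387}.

35

Listing terms: b_1 = 23,  b_2 = 8,  b_3 = 16,  b_4 = 36,  b_5 = 1,  b_6 = 39,  b_7 = 11,  b_8 = 30,  b_9 = 35,  b_{10} = 16.
Since b_{10} = b_3 = 16, the sequence is eventually periodic: after a pre-period of length 2 it cycles with period 7.
For n ≥ 3, b_n depends only on (n - 3) mod 7. (387 - 3) mod 7 = 6, so b_{387} = b_9 = 35.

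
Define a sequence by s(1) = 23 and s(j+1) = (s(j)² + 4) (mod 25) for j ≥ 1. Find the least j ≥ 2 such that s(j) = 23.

We have s(1) = 23, s(2) = 8, s(3) = 18, s(4) = 3, s(5) = 13, s(6) = 23.
The sequence repeats with period 5.
The value 23 next appears (with j ≥ 2) at s(6).

6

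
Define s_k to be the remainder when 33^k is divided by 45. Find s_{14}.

s_1 = 33,  s_2 = 9,  s_3 = 27,  s_4 = 36,  s_5 = 18,  s_6 = 9.
Since s_6 = s_2 = 9, the sequence is eventually periodic: after a pre-period of length 1 it cycles with period 4.
For k ≥ 2, s_k depends only on (k - 2) mod 4. (14 - 2) mod 4 = 0, so s_{14} = s_2 = 9.

9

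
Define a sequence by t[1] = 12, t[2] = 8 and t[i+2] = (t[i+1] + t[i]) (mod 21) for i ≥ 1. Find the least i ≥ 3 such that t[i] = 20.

Computing terms: t[1] = 12, t[2] = 8, t[3] = 20, t[4] = 7, t[5] = 6, t[6] = 13, t[7] = 19, t[8] = 11, t[9] = 9, t[10] = 20, t[11] = 8, t[12] = 7, t[13] = 15, t[14] = 1, t[15] = 16, t[16] = 17, t[17] = 12, t[18] = 8.
The sequence repeats with period 16.
The value 20 first appears (with i ≥ 3) at t[3].

3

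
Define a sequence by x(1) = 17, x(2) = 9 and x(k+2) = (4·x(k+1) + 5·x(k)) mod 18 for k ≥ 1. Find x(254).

9

x(1) = 17, x(2) = 9, x(3) = 13, x(4) = 7, x(5) = 3, x(6) = 11, x(7) = 5, x(8) = 3, x(9) = 1, x(10) = 1, x(11) = 9, x(12) = 5, x(13) = 11, x(14) = 15, x(15) = 7, x(16) = 13, x(17) = 15, x(18) = 17, x(19) = 17, x(20) = 9.
Since (x(19), x(20)) = (x(1), x(2)) = (17, 9) (two consecutive terms determine the rest), the sequence is periodic with period 18.
(254 - 1) mod 18 = 1, so x(254) = x(2) = 9.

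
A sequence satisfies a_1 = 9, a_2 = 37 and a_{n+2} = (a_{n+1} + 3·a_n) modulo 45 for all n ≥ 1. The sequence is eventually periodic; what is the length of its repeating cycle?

Listing terms: a_1 = 9; a_2 = 37; a_3 = 19; a_4 = 40; a_5 = 7; a_6 = 37; a_7 = 13; a_8 = 34; a_9 = 28; a_{10} = 40; a_{11} = 34; a_{12} = 19; a_{13} = 31; a_{14} = 43; a_{15} = 1; a_{16} = 40; a_{17} = 43; a_{18} = 28; a_{19} = 22; a_{20} = 16; a_{21} = 37; a_{22} = 40; a_{23} = 16; a_{24} = 1; a_{25} = 4; a_{26} = 7; a_{27} = 19; a_{28} = 40.
Since (a_{27}, a_{28}) = (a_3, a_4) = (19, 40) (two consecutive terms determine the rest), the sequence is eventually periodic: after a pre-period of length 2 it cycles with period 24.

24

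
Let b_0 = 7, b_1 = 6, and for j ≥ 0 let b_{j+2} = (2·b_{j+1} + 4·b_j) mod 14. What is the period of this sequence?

48

Computing terms: b_0 = 7,  b_1 = 6,  b_2 = 12,  b_3 = 6,  b_4 = 4,  b_5 = 4,  b_6 = 10,  b_7 = 8,  b_8 = 0,  b_9 = 4,  b_{10} = 8,  b_{11} = 4,  b_{12} = 12,  b_{13} = 12,  b_{14} = 2,  b_{15} = 10,  b_{16} = 0,  b_{17} = 12,  b_{18} = 10,  b_{19} = 12,  b_{20} = 8,  b_{21} = 8,  b_{22} = 6,  b_{23} = 2,  b_{24} = 0,  b_{25} = 8,  b_{26} = 2,  b_{27} = 8,  b_{28} = 10,  b_{29} = 10,  b_{30} = 4,  b_{31} = 6,  b_{32} = 0,  b_{33} = 10,  b_{34} = 6,  b_{35} = 10,  b_{36} = 2,  b_{37} = 2,  b_{38} = 12,  b_{39} = 4,  b_{40} = 0,  b_{41} = 2,  b_{42} = 4,  b_{43} = 2,  b_{44} = 6,  b_{45} = 6,  b_{46} = 8,  b_{47} = 12,  b_{48} = 0,  b_{49} = 6,  b_{50} = 12.
Since (b_{49}, b_{50}) = (b_1, b_2) = (6, 12) (two consecutive terms determine the rest), the sequence is eventually periodic: after a pre-period of length 1 it cycles with period 48.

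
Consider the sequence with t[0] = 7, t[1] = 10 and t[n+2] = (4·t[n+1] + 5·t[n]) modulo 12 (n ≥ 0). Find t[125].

Computing terms: t[0] = 7; t[1] = 10; t[2] = 3; t[3] = 2; t[4] = 11; t[5] = 6; t[6] = 7; t[7] = 10.
Since (t[6], t[7]) = (t[0], t[1]) = (7, 10) (two consecutive terms determine the rest), the sequence is periodic with period 6.
(125 - 0) mod 6 = 5, so t[125] = t[5] = 6.

6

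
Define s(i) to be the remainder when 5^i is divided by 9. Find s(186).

Listing terms: s(0) = 1,  s(1) = 5,  s(2) = 7,  s(3) = 8,  s(4) = 4,  s(5) = 2,  s(6) = 1.
Since s(6) = s(0) = 1, the sequence is periodic with period 6.
So s(186) = s(0 + ((186-0) mod 6)) = s(0) = 1.

1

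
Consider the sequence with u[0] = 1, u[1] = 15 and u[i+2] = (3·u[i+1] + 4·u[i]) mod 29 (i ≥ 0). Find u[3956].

u[0] = 1; u[1] = 15; u[2] = 20; u[3] = 4; u[4] = 5; u[5] = 2; u[6] = 26; u[7] = 28; u[8] = 14; u[9] = 9; u[10] = 25; u[11] = 24; u[12] = 27; u[13] = 3; u[14] = 1; u[15] = 15.
Since (u[14], u[15]) = (u[0], u[1]) = (1, 15) (two consecutive terms determine the rest), the sequence is periodic with period 14.
(3956 - 0) mod 14 = 8, so u[3956] = u[8] = 14.

14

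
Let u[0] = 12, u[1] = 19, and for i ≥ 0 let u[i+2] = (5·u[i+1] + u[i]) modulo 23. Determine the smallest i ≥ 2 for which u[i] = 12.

We have u[0] = 12,  u[1] = 19,  u[2] = 15,  u[3] = 2,  u[4] = 2,  u[5] = 12,  u[6] = 16,  u[7] = 0,  u[8] = 16,  u[9] = 11,  u[10] = 2,  u[11] = 21,  u[12] = 15,  u[13] = 4,  u[14] = 12,  u[15] = 18,  u[16] = 10,  u[17] = 22,  u[18] = 5,  u[19] = 1,  u[20] = 10,  u[21] = 5,  u[22] = 12,  u[23] = 19.
The sequence repeats with period 22.
The value 12 first appears (with i ≥ 2) at u[5].

5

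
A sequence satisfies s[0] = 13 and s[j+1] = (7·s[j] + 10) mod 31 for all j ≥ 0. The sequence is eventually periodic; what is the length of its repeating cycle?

Listing terms: s[0] = 13,  s[1] = 8,  s[2] = 4,  s[3] = 7,  s[4] = 28,  s[5] = 20,  s[6] = 26,  s[7] = 6,  s[8] = 21,  s[9] = 2,  s[10] = 24,  s[11] = 23,  s[12] = 16,  s[13] = 29,  s[14] = 27,  s[15] = 13.
The sequence repeats with period 15.

15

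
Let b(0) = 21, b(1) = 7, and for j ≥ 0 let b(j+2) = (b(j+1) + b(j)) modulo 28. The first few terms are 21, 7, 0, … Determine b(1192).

b(0) = 21, b(1) = 7, b(2) = 0, b(3) = 7, b(4) = 7, b(5) = 14, b(6) = 21, b(7) = 7.
The sequence repeats with period 6.
So b(1192) = b(0 + ((1192-0) mod 6)) = b(4) = 7.

7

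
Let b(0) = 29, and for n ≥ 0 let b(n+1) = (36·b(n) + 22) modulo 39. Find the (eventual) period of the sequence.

6

b(0) = 29; b(1) = 13; b(2) = 22; b(3) = 34; b(4) = 37; b(5) = 28; b(6) = 16; b(7) = 13.
Since b(7) = b(1) = 13, the sequence is eventually periodic: after a pre-period of length 1 it cycles with period 6.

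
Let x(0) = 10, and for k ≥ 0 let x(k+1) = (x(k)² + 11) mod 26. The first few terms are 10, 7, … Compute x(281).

Listing terms: x(0) = 10; x(1) = 7; x(2) = 8; x(3) = 23; x(4) = 20; x(5) = 21; x(6) = 10.
The sequence repeats with period 6.
(281 - 0) mod 6 = 5, so x(281) = x(5) = 21.

21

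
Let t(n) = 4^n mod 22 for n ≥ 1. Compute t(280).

12

Computing terms: t(1) = 4, t(2) = 16, t(3) = 20, t(4) = 14, t(5) = 12, t(6) = 4.
Since t(6) = t(1) = 4, the sequence is periodic with period 5.
So t(280) = t(1 + ((280-1) mod 5)) = t(5) = 12.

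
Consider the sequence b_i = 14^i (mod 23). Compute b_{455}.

17

Computing terms: b_1 = 14, b_2 = 12, b_3 = 7, b_4 = 6, b_5 = 15, b_6 = 3, b_7 = 19, b_8 = 13, b_9 = 21, b_{10} = 18, b_{11} = 22, b_{12} = 9, b_{13} = 11, b_{14} = 16, b_{15} = 17, b_{16} = 8, b_{17} = 20, b_{18} = 4, b_{19} = 10, b_{20} = 2, b_{21} = 5, b_{22} = 1, b_{23} = 14.
The sequence repeats with period 22.
So b_{455} = b_{1 + ((455-1) mod 22)} = b_{15} = 17.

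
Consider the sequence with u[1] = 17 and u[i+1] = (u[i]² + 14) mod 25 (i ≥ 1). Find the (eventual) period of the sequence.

u[1] = 17,  u[2] = 3,  u[3] = 23,  u[4] = 18,  u[5] = 13,  u[6] = 8,  u[7] = 3.
Since u[7] = u[2] = 3, the sequence is eventually periodic: after a pre-period of length 1 it cycles with period 5.

5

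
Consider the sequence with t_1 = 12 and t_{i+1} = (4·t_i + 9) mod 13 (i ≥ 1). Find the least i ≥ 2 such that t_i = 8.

4

We have t_1 = 12,  t_2 = 5,  t_3 = 3,  t_4 = 8,  t_5 = 2,  t_6 = 4,  t_7 = 12.
The sequence repeats with period 6.
The value 8 first appears (with i ≥ 2) at t_4.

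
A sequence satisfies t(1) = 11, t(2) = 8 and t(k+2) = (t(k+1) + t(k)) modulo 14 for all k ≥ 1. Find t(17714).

8

t(1) = 11, t(2) = 8, t(3) = 5, t(4) = 13, t(5) = 4, t(6) = 3, t(7) = 7, t(8) = 10, t(9) = 3, t(10) = 13, t(11) = 2, t(12) = 1, t(13) = 3, t(14) = 4, t(15) = 7, t(16) = 11, t(17) = 4, t(18) = 1, t(19) = 5, t(20) = 6, t(21) = 11, t(22) = 3, t(23) = 0, t(24) = 3, t(25) = 3, t(26) = 6, t(27) = 9, t(28) = 1, t(29) = 10, t(30) = 11, t(31) = 7, t(32) = 4, t(33) = 11, t(34) = 1, t(35) = 12, t(36) = 13, t(37) = 11, t(38) = 10, t(39) = 7, t(40) = 3, t(41) = 10, t(42) = 13, t(43) = 9, t(44) = 8, t(45) = 3, t(46) = 11, t(47) = 0, t(48) = 11, t(49) = 11, t(50) = 8.
The sequence repeats with period 48.
So t(17714) = t(1 + ((17714-1) mod 48)) = t(2) = 8.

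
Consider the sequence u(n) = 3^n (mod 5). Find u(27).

Computing terms: u(1) = 3,  u(2) = 4,  u(3) = 2,  u(4) = 1,  u(5) = 3.
Since u(5) = u(1) = 3, the sequence is periodic with period 4.
So u(27) = u(1 + ((27-1) mod 4)) = u(3) = 2.

2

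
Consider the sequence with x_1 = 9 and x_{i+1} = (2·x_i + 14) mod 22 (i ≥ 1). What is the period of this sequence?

10

x_1 = 9, x_2 = 10, x_3 = 12, x_4 = 16, x_5 = 2, x_6 = 18, x_7 = 6, x_8 = 4, x_9 = 0, x_{10} = 14, x_{11} = 20, x_{12} = 10.
Since x_{12} = x_2 = 10, the sequence is eventually periodic: after a pre-period of length 1 it cycles with period 10.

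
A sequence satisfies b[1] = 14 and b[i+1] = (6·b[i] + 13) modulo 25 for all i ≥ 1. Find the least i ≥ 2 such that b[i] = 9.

We have b[1] = 14; b[2] = 22; b[3] = 20; b[4] = 8; b[5] = 11; b[6] = 4; b[7] = 12; b[8] = 10; b[9] = 23; b[10] = 1; b[11] = 19; b[12] = 2; b[13] = 0; b[14] = 13; b[15] = 16; b[16] = 9; b[17] = 17; b[18] = 15; b[19] = 3; b[20] = 6; b[21] = 24; b[22] = 7; b[23] = 5; b[24] = 18; b[25] = 21; b[26] = 14.
Since b[26] = b[1] = 14, the sequence is periodic with period 25.
The value 9 first appears (with i ≥ 2) at b[16].

16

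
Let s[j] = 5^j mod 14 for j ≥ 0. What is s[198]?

1

Computing terms: s[0] = 1; s[1] = 5; s[2] = 11; s[3] = 13; s[4] = 9; s[5] = 3; s[6] = 1.
The sequence repeats with period 6.
(198 - 0) mod 6 = 0, so s[198] = s[0] = 1.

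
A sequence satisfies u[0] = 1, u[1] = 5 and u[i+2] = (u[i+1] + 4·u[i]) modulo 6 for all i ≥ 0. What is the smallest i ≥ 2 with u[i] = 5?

3

u[0] = 1; u[1] = 5; u[2] = 3; u[3] = 5; u[4] = 5; u[5] = 1; u[6] = 3; u[7] = 1; u[8] = 1; u[9] = 5.
The sequence repeats with period 8.
The value 5 first appears (with i ≥ 2) at u[3].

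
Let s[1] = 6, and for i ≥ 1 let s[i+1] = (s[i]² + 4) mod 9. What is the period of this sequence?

s[1] = 6,  s[2] = 4,  s[3] = 2,  s[4] = 8,  s[5] = 5,  s[6] = 2.
Since s[6] = s[3] = 2, the sequence is eventually periodic: after a pre-period of length 2 it cycles with period 3.

3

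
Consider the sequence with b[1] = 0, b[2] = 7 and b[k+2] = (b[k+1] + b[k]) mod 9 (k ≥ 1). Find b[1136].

Listing terms: b[1] = 0, b[2] = 7, b[3] = 7, b[4] = 5, b[5] = 3, b[6] = 8, b[7] = 2, b[8] = 1, b[9] = 3, b[10] = 4, b[11] = 7, b[12] = 2, b[13] = 0, b[14] = 2, b[15] = 2, b[16] = 4, b[17] = 6, b[18] = 1, b[19] = 7, b[20] = 8, b[21] = 6, b[22] = 5, b[23] = 2, b[24] = 7, b[25] = 0, b[26] = 7.
The sequence repeats with period 24.
(1136 - 1) mod 24 = 7, so b[1136] = b[8] = 1.

1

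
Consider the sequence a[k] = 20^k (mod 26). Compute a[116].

16

Listing terms: a[0] = 1, a[1] = 20, a[2] = 10, a[3] = 18, a[4] = 22, a[5] = 24, a[6] = 12, a[7] = 6, a[8] = 16, a[9] = 8, a[10] = 4, a[11] = 2, a[12] = 14, a[13] = 20.
Since a[13] = a[1] = 20, the sequence is eventually periodic: after a pre-period of length 1 it cycles with period 12.
For k ≥ 1, a[k] depends only on (k - 1) mod 12. (116 - 1) mod 12 = 7, so a[116] = a[8] = 16.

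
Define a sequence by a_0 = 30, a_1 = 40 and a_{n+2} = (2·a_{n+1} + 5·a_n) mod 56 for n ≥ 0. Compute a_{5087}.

We have a_0 = 30, a_1 = 40, a_2 = 6, a_3 = 44, a_4 = 6, a_5 = 8, a_6 = 46, a_7 = 20, a_8 = 46, a_9 = 24, a_{10} = 54, a_{11} = 4, a_{12} = 54, a_{13} = 16, a_{14} = 22, a_{15} = 12, a_{16} = 22, a_{17} = 48, a_{18} = 38, a_{19} = 36, a_{20} = 38, a_{21} = 32, a_{22} = 30, a_{23} = 52, a_{24} = 30, a_{25} = 40.
The sequence repeats with period 24.
So a_{5087} = a_{0 + ((5087-0) mod 24)} = a_{23} = 52.

52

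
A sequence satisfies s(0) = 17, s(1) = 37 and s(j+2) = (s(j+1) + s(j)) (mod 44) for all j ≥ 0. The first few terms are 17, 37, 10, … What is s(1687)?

We have s(0) = 17; s(1) = 37; s(2) = 10; s(3) = 3; s(4) = 13; s(5) = 16; s(6) = 29; s(7) = 1; s(8) = 30; s(9) = 31; s(10) = 17; s(11) = 4; s(12) = 21; s(13) = 25; s(14) = 2; s(15) = 27; s(16) = 29; s(17) = 12; s(18) = 41; s(19) = 9; s(20) = 6; s(21) = 15; s(22) = 21; s(23) = 36; s(24) = 13; s(25) = 5; s(26) = 18; s(27) = 23; s(28) = 41; s(29) = 20; s(30) = 17; s(31) = 37.
The sequence repeats with period 30.
So s(1687) = s(0 + ((1687-0) mod 30)) = s(7) = 1.

1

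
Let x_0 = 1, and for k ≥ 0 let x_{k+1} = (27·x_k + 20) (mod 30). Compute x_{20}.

11

We have x_0 = 1,  x_1 = 17,  x_2 = 29,  x_3 = 23,  x_4 = 11,  x_5 = 17.
Since x_5 = x_1 = 17, the sequence is eventually periodic: after a pre-period of length 1 it cycles with period 4.
For k ≥ 1, x_k depends only on (k - 1) mod 4. (20 - 1) mod 4 = 3, so x_{20} = x_4 = 11.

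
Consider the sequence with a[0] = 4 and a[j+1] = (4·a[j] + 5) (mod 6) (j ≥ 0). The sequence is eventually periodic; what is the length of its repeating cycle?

3

We have a[0] = 4,  a[1] = 3,  a[2] = 5,  a[3] = 1,  a[4] = 3.
Since a[4] = a[1] = 3, the sequence is eventually periodic: after a pre-period of length 1 it cycles with period 3.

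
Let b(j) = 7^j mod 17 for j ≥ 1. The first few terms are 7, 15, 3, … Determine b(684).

13

We have b(1) = 7, b(2) = 15, b(3) = 3, b(4) = 4, b(5) = 11, b(6) = 9, b(7) = 12, b(8) = 16, b(9) = 10, b(10) = 2, b(11) = 14, b(12) = 13, b(13) = 6, b(14) = 8, b(15) = 5, b(16) = 1, b(17) = 7.
Since b(17) = b(1) = 7, the sequence is periodic with period 16.
(684 - 1) mod 16 = 11, so b(684) = b(12) = 13.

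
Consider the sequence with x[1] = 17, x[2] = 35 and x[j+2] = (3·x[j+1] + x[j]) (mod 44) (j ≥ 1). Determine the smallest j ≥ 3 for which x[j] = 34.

Listing terms: x[1] = 17; x[2] = 35; x[3] = 34; x[4] = 5; x[5] = 5; x[6] = 20; x[7] = 21; x[8] = 39; x[9] = 6; x[10] = 13; x[11] = 1; x[12] = 16; x[13] = 5; x[14] = 31; x[15] = 10; x[16] = 17; x[17] = 17; x[18] = 24; x[19] = 1; x[20] = 27; x[21] = 38; x[22] = 9; x[23] = 21; x[24] = 28; x[25] = 17; x[26] = 35.
The sequence repeats with period 24.
The value 34 first appears (with j ≥ 3) at x[3].

3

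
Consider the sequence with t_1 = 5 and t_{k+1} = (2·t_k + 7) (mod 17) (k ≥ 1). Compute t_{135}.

We have t_1 = 5; t_2 = 0; t_3 = 7; t_4 = 4; t_5 = 15; t_6 = 3; t_7 = 13; t_8 = 16; t_9 = 5.
The sequence repeats with period 8.
So t_{135} = t_{1 + ((135-1) mod 8)} = t_7 = 13.

13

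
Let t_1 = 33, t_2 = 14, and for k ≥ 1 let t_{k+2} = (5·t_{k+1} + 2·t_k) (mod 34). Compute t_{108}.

t_1 = 33; t_2 = 14; t_3 = 0; t_4 = 28; t_5 = 4; t_6 = 8; t_7 = 14; t_8 = 18; t_9 = 16; t_{10} = 14; t_{11} = 0.
Since (t_{10}, t_{11}) = (t_2, t_3) = (14, 0) (two consecutive terms determine the rest), the sequence is eventually periodic: after a pre-period of length 1 it cycles with period 8.
For k ≥ 2, t_k depends only on (k - 2) mod 8. (108 - 2) mod 8 = 2, so t_{108} = t_4 = 28.

28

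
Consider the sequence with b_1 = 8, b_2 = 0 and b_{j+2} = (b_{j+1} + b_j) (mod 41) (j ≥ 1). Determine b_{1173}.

b_1 = 8; b_2 = 0; b_3 = 8; b_4 = 8; b_5 = 16; b_6 = 24; b_7 = 40; b_8 = 23; b_9 = 22; b_{10} = 4; b_{11} = 26; b_{12} = 30; b_{13} = 15; b_{14} = 4; b_{15} = 19; b_{16} = 23; b_{17} = 1; b_{18} = 24; b_{19} = 25; b_{20} = 8; b_{21} = 33; b_{22} = 0; b_{23} = 33; b_{24} = 33; b_{25} = 25; b_{26} = 17; b_{27} = 1; b_{28} = 18; b_{29} = 19; b_{30} = 37; b_{31} = 15; b_{32} = 11; b_{33} = 26; b_{34} = 37; b_{35} = 22; b_{36} = 18; b_{37} = 40; b_{38} = 17; b_{39} = 16; b_{40} = 33; b_{41} = 8; b_{42} = 0.
Since (b_{41}, b_{42}) = (b_1, b_2) = (8, 0) (two consecutive terms determine the rest), the sequence is periodic with period 40.
(1173 - 1) mod 40 = 12, so b_{1173} = b_{13} = 15.

15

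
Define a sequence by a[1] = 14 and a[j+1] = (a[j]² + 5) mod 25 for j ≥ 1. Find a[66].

1

a[1] = 14, a[2] = 1, a[3] = 6, a[4] = 16, a[5] = 11, a[6] = 1.
Since a[6] = a[2] = 1, the sequence is eventually periodic: after a pre-period of length 1 it cycles with period 4.
For j ≥ 2, a[j] depends only on (j - 2) mod 4. (66 - 2) mod 4 = 0, so a[66] = a[2] = 1.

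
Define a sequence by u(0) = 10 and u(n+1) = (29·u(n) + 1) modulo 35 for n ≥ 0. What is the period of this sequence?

u(0) = 10,  u(1) = 11,  u(2) = 5,  u(3) = 6,  u(4) = 0,  u(5) = 1,  u(6) = 30,  u(7) = 31,  u(8) = 25,  u(9) = 26,  u(10) = 20,  u(11) = 21,  u(12) = 15,  u(13) = 16,  u(14) = 10.
The sequence repeats with period 14.

14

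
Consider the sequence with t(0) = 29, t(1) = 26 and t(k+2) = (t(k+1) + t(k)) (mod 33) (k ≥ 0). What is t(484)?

4

Computing terms: t(0) = 29,  t(1) = 26,  t(2) = 22,  t(3) = 15,  t(4) = 4,  t(5) = 19,  t(6) = 23,  t(7) = 9,  t(8) = 32,  t(9) = 8,  t(10) = 7,  t(11) = 15,  t(12) = 22,  t(13) = 4,  t(14) = 26,  t(15) = 30,  t(16) = 23,  t(17) = 20,  t(18) = 10,  t(19) = 30,  t(20) = 7,  t(21) = 4,  t(22) = 11,  t(23) = 15,  t(24) = 26,  t(25) = 8,  t(26) = 1,  t(27) = 9,  t(28) = 10,  t(29) = 19,  t(30) = 29,  t(31) = 15,  t(32) = 11,  t(33) = 26,  t(34) = 4,  t(35) = 30,  t(36) = 1,  t(37) = 31,  t(38) = 32,  t(39) = 30,  t(40) = 29,  t(41) = 26.
Since (t(40), t(41)) = (t(0), t(1)) = (29, 26) (two consecutive terms determine the rest), the sequence is periodic with period 40.
(484 - 0) mod 40 = 4, so t(484) = t(4) = 4.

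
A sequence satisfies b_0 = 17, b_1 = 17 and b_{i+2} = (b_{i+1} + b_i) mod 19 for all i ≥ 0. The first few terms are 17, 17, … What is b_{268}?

Computing terms: b_0 = 17,  b_1 = 17,  b_2 = 15,  b_3 = 13,  b_4 = 9,  b_5 = 3,  b_6 = 12,  b_7 = 15,  b_8 = 8,  b_9 = 4,  b_{10} = 12,  b_{11} = 16,  b_{12} = 9,  b_{13} = 6,  b_{14} = 15,  b_{15} = 2,  b_{16} = 17,  b_{17} = 0,  b_{18} = 17,  b_{19} = 17.
The sequence repeats with period 18.
(268 - 0) mod 18 = 16, so b_{268} = b_{16} = 17.

17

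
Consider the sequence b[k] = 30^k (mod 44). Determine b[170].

b[0] = 1, b[1] = 30, b[2] = 20, b[3] = 28, b[4] = 4, b[5] = 32, b[6] = 36, b[7] = 24, b[8] = 16, b[9] = 40, b[10] = 12, b[11] = 8, b[12] = 20.
Since b[12] = b[2] = 20, the sequence is eventually periodic: after a pre-period of length 2 it cycles with period 10.
For k ≥ 2, b[k] depends only on (k - 2) mod 10. (170 - 2) mod 10 = 8, so b[170] = b[10] = 12.

12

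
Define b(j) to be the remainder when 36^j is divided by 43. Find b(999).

b(0) = 1,  b(1) = 36,  b(2) = 6,  b(3) = 1.
The sequence repeats with period 3.
So b(999) = b(0 + ((999-0) mod 3)) = b(0) = 1.

1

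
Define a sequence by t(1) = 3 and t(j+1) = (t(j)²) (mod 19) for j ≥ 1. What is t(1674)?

4

We have t(1) = 3, t(2) = 9, t(3) = 5, t(4) = 6, t(5) = 17, t(6) = 4, t(7) = 16, t(8) = 9.
Since t(8) = t(2) = 9, the sequence is eventually periodic: after a pre-period of length 1 it cycles with period 6.
For j ≥ 2, t(j) depends only on (j - 2) mod 6. (1674 - 2) mod 6 = 4, so t(1674) = t(6) = 4.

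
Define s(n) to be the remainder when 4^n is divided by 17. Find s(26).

Computing terms: s(0) = 1; s(1) = 4; s(2) = 16; s(3) = 13; s(4) = 1.
Since s(4) = s(0) = 1, the sequence is periodic with period 4.
So s(26) = s(0 + ((26-0) mod 4)) = s(2) = 16.

16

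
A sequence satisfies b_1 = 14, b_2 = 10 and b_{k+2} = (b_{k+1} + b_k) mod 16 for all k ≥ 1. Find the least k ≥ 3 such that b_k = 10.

5

Computing terms: b_1 = 14, b_2 = 10, b_3 = 8, b_4 = 2, b_5 = 10, b_6 = 12, b_7 = 6, b_8 = 2, b_9 = 8, b_{10} = 10, b_{11} = 2, b_{12} = 12, b_{13} = 14, b_{14} = 10.
Since (b_{13}, b_{14}) = (b_1, b_2) = (14, 10) (two consecutive terms determine the rest), the sequence is periodic with period 12.
The value 10 first appears (with k ≥ 3) at b_5.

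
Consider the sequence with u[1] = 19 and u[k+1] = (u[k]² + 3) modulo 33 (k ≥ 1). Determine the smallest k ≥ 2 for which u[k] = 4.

Listing terms: u[1] = 19; u[2] = 1; u[3] = 4; u[4] = 19.
The sequence repeats with period 3.
The value 4 first appears (with k ≥ 2) at u[3].

3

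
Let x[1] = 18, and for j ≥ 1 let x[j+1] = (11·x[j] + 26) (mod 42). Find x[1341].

Computing terms: x[1] = 18, x[2] = 14, x[3] = 12, x[4] = 32, x[5] = 0, x[6] = 26, x[7] = 18.
The sequence repeats with period 6.
(1341 - 1) mod 6 = 2, so x[1341] = x[3] = 12.

12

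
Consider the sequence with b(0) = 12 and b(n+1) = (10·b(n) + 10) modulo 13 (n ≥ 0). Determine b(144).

12

b(0) = 12, b(1) = 0, b(2) = 10, b(3) = 6, b(4) = 5, b(5) = 8, b(6) = 12.
Since b(6) = b(0) = 12, the sequence is periodic with period 6.
So b(144) = b(0 + ((144-0) mod 6)) = b(0) = 12.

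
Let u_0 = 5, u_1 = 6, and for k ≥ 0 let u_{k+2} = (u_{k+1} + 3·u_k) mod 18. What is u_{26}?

3

u_0 = 5; u_1 = 6; u_2 = 3; u_3 = 3; u_4 = 12; u_5 = 3; u_6 = 3.
Since (u_5, u_6) = (u_2, u_3) = (3, 3) (two consecutive terms determine the rest), the sequence is eventually periodic: after a pre-period of length 2 it cycles with period 3.
For k ≥ 2, u_k depends only on (k - 2) mod 3. (26 - 2) mod 3 = 0, so u_{26} = u_2 = 3.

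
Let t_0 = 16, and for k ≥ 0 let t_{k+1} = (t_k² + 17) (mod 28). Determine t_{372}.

26

We have t_0 = 16; t_1 = 21; t_2 = 10; t_3 = 5; t_4 = 14; t_5 = 17; t_6 = 26; t_7 = 21.
Since t_7 = t_1 = 21, the sequence is eventually periodic: after a pre-period of length 1 it cycles with period 6.
For k ≥ 1, t_k depends only on (k - 1) mod 6. (372 - 1) mod 6 = 5, so t_{372} = t_6 = 26.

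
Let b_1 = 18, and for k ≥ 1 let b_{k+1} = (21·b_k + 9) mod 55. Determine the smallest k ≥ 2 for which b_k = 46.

We have b_1 = 18, b_2 = 2, b_3 = 51, b_4 = 35, b_5 = 29, b_6 = 13, b_7 = 7, b_8 = 46, b_9 = 40, b_{10} = 24, b_{11} = 18.
The sequence repeats with period 10.
The value 46 first appears (with k ≥ 2) at b_8.

8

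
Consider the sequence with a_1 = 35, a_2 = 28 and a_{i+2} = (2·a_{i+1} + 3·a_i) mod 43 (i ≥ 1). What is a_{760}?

We have a_1 = 35, a_2 = 28, a_3 = 32, a_4 = 19, a_5 = 5, a_6 = 24, a_7 = 20, a_8 = 26, a_9 = 26, a_{10} = 1, a_{11} = 37, a_{12} = 34, a_{13} = 7, a_{14} = 30, a_{15} = 38, a_{16} = 37, a_{17} = 16, a_{18} = 14, a_{19} = 33, a_{20} = 22, a_{21} = 14, a_{22} = 8, a_{23} = 15, a_{24} = 11, a_{25} = 24, a_{26} = 38, a_{27} = 19, a_{28} = 23, a_{29} = 17, a_{30} = 17, a_{31} = 42, a_{32} = 6, a_{33} = 9, a_{34} = 36, a_{35} = 13, a_{36} = 5, a_{37} = 6, a_{38} = 27, a_{39} = 29, a_{40} = 10, a_{41} = 21, a_{42} = 29, a_{43} = 35, a_{44} = 28.
The sequence repeats with period 42.
So a_{760} = a_{1 + ((760-1) mod 42)} = a_4 = 19.

19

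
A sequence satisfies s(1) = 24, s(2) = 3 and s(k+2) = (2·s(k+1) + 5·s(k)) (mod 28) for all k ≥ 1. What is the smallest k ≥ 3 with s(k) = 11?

14

Computing terms: s(1) = 24,  s(2) = 3,  s(3) = 14,  s(4) = 15,  s(5) = 16,  s(6) = 23,  s(7) = 14,  s(8) = 3,  s(9) = 20,  s(10) = 27,  s(11) = 14,  s(12) = 23,  s(13) = 4,  s(14) = 11,  s(15) = 14,  s(16) = 27,  s(17) = 12,  s(18) = 19,  s(19) = 14,  s(20) = 11,  s(21) = 8,  s(22) = 15,  s(23) = 14,  s(24) = 19,  s(25) = 24,  s(26) = 3.
The sequence repeats with period 24.
The value 11 first appears (with k ≥ 3) at s(14).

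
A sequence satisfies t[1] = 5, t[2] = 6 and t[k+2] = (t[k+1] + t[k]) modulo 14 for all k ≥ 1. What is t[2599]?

Computing terms: t[1] = 5,  t[2] = 6,  t[3] = 11,  t[4] = 3,  t[5] = 0,  t[6] = 3,  t[7] = 3,  t[8] = 6,  t[9] = 9,  t[10] = 1,  t[11] = 10,  t[12] = 11,  t[13] = 7,  t[14] = 4,  t[15] = 11,  t[16] = 1,  t[17] = 12,  t[18] = 13,  t[19] = 11,  t[20] = 10,  t[21] = 7,  t[22] = 3,  t[23] = 10,  t[24] = 13,  t[25] = 9,  t[26] = 8,  t[27] = 3,  t[28] = 11,  t[29] = 0,  t[30] = 11,  t[31] = 11,  t[32] = 8,  t[33] = 5,  t[34] = 13,  t[35] = 4,  t[36] = 3,  t[37] = 7,  t[38] = 10,  t[39] = 3,  t[40] = 13,  t[41] = 2,  t[42] = 1,  t[43] = 3,  t[44] = 4,  t[45] = 7,  t[46] = 11,  t[47] = 4,  t[48] = 1,  t[49] = 5,  t[50] = 6.
Since (t[49], t[50]) = (t[1], t[2]) = (5, 6) (two consecutive terms determine the rest), the sequence is periodic with period 48.
(2599 - 1) mod 48 = 6, so t[2599] = t[7] = 3.

3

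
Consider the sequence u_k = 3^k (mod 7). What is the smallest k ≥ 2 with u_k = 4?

4

Listing terms: u_1 = 3; u_2 = 2; u_3 = 6; u_4 = 4; u_5 = 5; u_6 = 1; u_7 = 3.
The sequence repeats with period 6.
The value 4 first appears (with k ≥ 2) at u_4.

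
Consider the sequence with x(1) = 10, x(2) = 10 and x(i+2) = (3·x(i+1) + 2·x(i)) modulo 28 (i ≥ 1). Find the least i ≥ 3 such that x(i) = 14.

6

Listing terms: x(1) = 10; x(2) = 10; x(3) = 22; x(4) = 2; x(5) = 22; x(6) = 14; x(7) = 2; x(8) = 6; x(9) = 22; x(10) = 22; x(11) = 26; x(12) = 10; x(13) = 26; x(14) = 14; x(15) = 10; x(16) = 2; x(17) = 26; x(18) = 26; x(19) = 18; x(20) = 22; x(21) = 18; x(22) = 14; x(23) = 22; x(24) = 10; x(25) = 18; x(26) = 18; x(27) = 6; x(28) = 26; x(29) = 6; x(30) = 14; x(31) = 26; x(32) = 22; x(33) = 6; x(34) = 6; x(35) = 2; x(36) = 18; x(37) = 2; x(38) = 14; x(39) = 18; x(40) = 26; x(41) = 2; x(42) = 2; x(43) = 10; x(44) = 6; x(45) = 10; x(46) = 14; x(47) = 6; x(48) = 18; x(49) = 10; x(50) = 10.
The sequence repeats with period 48.
The value 14 first appears (with i ≥ 3) at x(6).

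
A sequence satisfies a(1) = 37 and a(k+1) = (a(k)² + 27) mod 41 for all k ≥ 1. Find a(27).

31

Computing terms: a(1) = 37; a(2) = 2; a(3) = 31; a(4) = 4; a(5) = 2.
Since a(5) = a(2) = 2, the sequence is eventually periodic: after a pre-period of length 1 it cycles with period 3.
For k ≥ 2, a(k) depends only on (k - 2) mod 3. (27 - 2) mod 3 = 1, so a(27) = a(3) = 31.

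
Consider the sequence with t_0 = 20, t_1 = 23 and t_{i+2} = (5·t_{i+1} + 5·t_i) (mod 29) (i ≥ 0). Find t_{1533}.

Listing terms: t_0 = 20,  t_1 = 23,  t_2 = 12,  t_3 = 1,  t_4 = 7,  t_5 = 11,  t_6 = 3,  t_7 = 12,  t_8 = 17,  t_9 = 0,  t_{10} = 27,  t_{11} = 19,  t_{12} = 27,  t_{13} = 27,  t_{14} = 9,  t_{15} = 6,  t_{16} = 17,  t_{17} = 28,  t_{18} = 22,  t_{19} = 18,  t_{20} = 26,  t_{21} = 17,  t_{22} = 12,  t_{23} = 0,  t_{24} = 2,  t_{25} = 10,  t_{26} = 2,  t_{27} = 2,  t_{28} = 20,  t_{29} = 23.
The sequence repeats with period 28.
(1533 - 0) mod 28 = 21, so t_{1533} = t_{21} = 17.

17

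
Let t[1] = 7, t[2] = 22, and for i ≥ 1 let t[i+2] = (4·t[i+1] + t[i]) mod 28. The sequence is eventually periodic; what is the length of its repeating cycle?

16

t[1] = 7, t[2] = 22, t[3] = 11, t[4] = 10, t[5] = 23, t[6] = 18, t[7] = 11, t[8] = 6, t[9] = 7, t[10] = 6, t[11] = 3, t[12] = 18, t[13] = 19, t[14] = 10, t[15] = 3, t[16] = 22, t[17] = 7, t[18] = 22.
Since (t[17], t[18]) = (t[1], t[2]) = (7, 22) (two consecutive terms determine the rest), the sequence is periodic with period 16.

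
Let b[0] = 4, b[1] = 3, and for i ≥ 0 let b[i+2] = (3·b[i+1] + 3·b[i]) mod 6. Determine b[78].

Listing terms: b[0] = 4, b[1] = 3, b[2] = 3, b[3] = 0, b[4] = 3, b[5] = 3.
Since (b[4], b[5]) = (b[1], b[2]) = (3, 3) (two consecutive terms determine the rest), the sequence is eventually periodic: after a pre-period of length 1 it cycles with period 3.
For i ≥ 1, b[i] depends only on (i - 1) mod 3. (78 - 1) mod 3 = 2, so b[78] = b[3] = 0.

0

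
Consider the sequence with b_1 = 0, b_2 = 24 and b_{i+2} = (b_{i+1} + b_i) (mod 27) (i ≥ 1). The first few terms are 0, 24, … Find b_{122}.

Listing terms: b_1 = 0,  b_2 = 24,  b_3 = 24,  b_4 = 21,  b_5 = 18,  b_6 = 12,  b_7 = 3,  b_8 = 15,  b_9 = 18,  b_{10} = 6,  b_{11} = 24,  b_{12} = 3,  b_{13} = 0,  b_{14} = 3,  b_{15} = 3,  b_{16} = 6,  b_{17} = 9,  b_{18} = 15,  b_{19} = 24,  b_{20} = 12,  b_{21} = 9,  b_{22} = 21,  b_{23} = 3,  b_{24} = 24,  b_{25} = 0,  b_{26} = 24.
Since (b_{25}, b_{26}) = (b_1, b_2) = (0, 24) (two consecutive terms determine the rest), the sequence is periodic with period 24.
(122 - 1) mod 24 = 1, so b_{122} = b_2 = 24.

24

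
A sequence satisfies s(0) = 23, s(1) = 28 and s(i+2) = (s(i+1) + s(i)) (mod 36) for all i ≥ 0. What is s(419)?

Listing terms: s(0) = 23, s(1) = 28, s(2) = 15, s(3) = 7, s(4) = 22, s(5) = 29, s(6) = 15, s(7) = 8, s(8) = 23, s(9) = 31, s(10) = 18, s(11) = 13, s(12) = 31, s(13) = 8, s(14) = 3, s(15) = 11, s(16) = 14, s(17) = 25, s(18) = 3, s(19) = 28, s(20) = 31, s(21) = 23, s(22) = 18, s(23) = 5, s(24) = 23, s(25) = 28.
Since (s(24), s(25)) = (s(0), s(1)) = (23, 28) (two consecutive terms determine the rest), the sequence is periodic with period 24.
So s(419) = s(0 + ((419-0) mod 24)) = s(11) = 13.

13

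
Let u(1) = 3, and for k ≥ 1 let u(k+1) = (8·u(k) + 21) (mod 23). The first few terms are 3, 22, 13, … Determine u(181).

9

u(1) = 3; u(2) = 22; u(3) = 13; u(4) = 10; u(5) = 9; u(6) = 1; u(7) = 6; u(8) = 0; u(9) = 21; u(10) = 5; u(11) = 15; u(12) = 3.
The sequence repeats with period 11.
(181 - 1) mod 11 = 4, so u(181) = u(5) = 9.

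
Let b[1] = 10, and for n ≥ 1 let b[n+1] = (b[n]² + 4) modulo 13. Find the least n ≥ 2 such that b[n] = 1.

5

Computing terms: b[1] = 10, b[2] = 0, b[3] = 4, b[4] = 7, b[5] = 1, b[6] = 5, b[7] = 3, b[8] = 0.
Since b[8] = b[2] = 0, the sequence is eventually periodic: after a pre-period of length 1 it cycles with period 6.
The value 1 first appears (with n ≥ 2) at b[5].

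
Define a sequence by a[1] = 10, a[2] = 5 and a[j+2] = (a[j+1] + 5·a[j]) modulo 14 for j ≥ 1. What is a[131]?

5

We have a[1] = 10,  a[2] = 5,  a[3] = 13,  a[4] = 10,  a[5] = 5.
Since (a[4], a[5]) = (a[1], a[2]) = (10, 5) (two consecutive terms determine the rest), the sequence is periodic with period 3.
(131 - 1) mod 3 = 1, so a[131] = a[2] = 5.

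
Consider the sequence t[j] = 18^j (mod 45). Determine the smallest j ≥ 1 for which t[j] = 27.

Listing terms: t[0] = 1; t[1] = 18; t[2] = 9; t[3] = 27; t[4] = 36; t[5] = 18.
Since t[5] = t[1] = 18, the sequence is eventually periodic: after a pre-period of length 1 it cycles with period 4.
The value 27 first appears (with j ≥ 1) at t[3].

3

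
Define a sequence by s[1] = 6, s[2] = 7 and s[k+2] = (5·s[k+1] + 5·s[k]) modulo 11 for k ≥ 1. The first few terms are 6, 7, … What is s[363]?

s[1] = 6,  s[2] = 7,  s[3] = 10,  s[4] = 8,  s[5] = 2,  s[6] = 6,  s[7] = 7.
Since (s[6], s[7]) = (s[1], s[2]) = (6, 7) (two consecutive terms determine the rest), the sequence is periodic with period 5.
So s[363] = s[1 + ((363-1) mod 5)] = s[3] = 10.

10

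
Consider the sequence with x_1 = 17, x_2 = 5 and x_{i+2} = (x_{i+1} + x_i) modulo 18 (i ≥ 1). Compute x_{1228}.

We have x_1 = 17, x_2 = 5, x_3 = 4, x_4 = 9, x_5 = 13, x_6 = 4, x_7 = 17, x_8 = 3, x_9 = 2, x_{10} = 5, x_{11} = 7, x_{12} = 12, x_{13} = 1, x_{14} = 13, x_{15} = 14, x_{16} = 9, x_{17} = 5, x_{18} = 14, x_{19} = 1, x_{20} = 15, x_{21} = 16, x_{22} = 13, x_{23} = 11, x_{24} = 6, x_{25} = 17, x_{26} = 5.
Since (x_{25}, x_{26}) = (x_1, x_2) = (17, 5) (two consecutive terms determine the rest), the sequence is periodic with period 24.
So x_{1228} = x_{1 + ((1228-1) mod 24)} = x_4 = 9.

9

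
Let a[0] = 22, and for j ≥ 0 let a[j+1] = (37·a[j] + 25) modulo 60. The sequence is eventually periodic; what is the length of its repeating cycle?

12

Listing terms: a[0] = 22,  a[1] = 59,  a[2] = 48,  a[3] = 1,  a[4] = 2,  a[5] = 39,  a[6] = 28,  a[7] = 41,  a[8] = 42,  a[9] = 19,  a[10] = 8,  a[11] = 21,  a[12] = 22.
The sequence repeats with period 12.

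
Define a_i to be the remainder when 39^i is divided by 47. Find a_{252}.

6

Listing terms: a_0 = 1; a_1 = 39; a_2 = 17; a_3 = 5; a_4 = 7; a_5 = 38; a_6 = 25; a_7 = 35; a_8 = 2; a_9 = 31; a_{10} = 34; a_{11} = 10; a_{12} = 14; a_{13} = 29; a_{14} = 3; a_{15} = 23; a_{16} = 4; a_{17} = 15; a_{18} = 21; a_{19} = 20; a_{20} = 28; a_{21} = 11; a_{22} = 6; a_{23} = 46; a_{24} = 8; a_{25} = 30; a_{26} = 42; a_{27} = 40; a_{28} = 9; a_{29} = 22; a_{30} = 12; a_{31} = 45; a_{32} = 16; a_{33} = 13; a_{34} = 37; a_{35} = 33; a_{36} = 18; a_{37} = 44; a_{38} = 24; a_{39} = 43; a_{40} = 32; a_{41} = 26; a_{42} = 27; a_{43} = 19; a_{44} = 36; a_{45} = 41; a_{46} = 1.
The sequence repeats with period 46.
(252 - 0) mod 46 = 22, so a_{252} = a_{22} = 6.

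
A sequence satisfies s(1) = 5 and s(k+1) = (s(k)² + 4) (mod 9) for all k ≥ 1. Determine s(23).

2

Computing terms: s(1) = 5,  s(2) = 2,  s(3) = 8,  s(4) = 5.
Since s(4) = s(1) = 5, the sequence is periodic with period 3.
(23 - 1) mod 3 = 1, so s(23) = s(2) = 2.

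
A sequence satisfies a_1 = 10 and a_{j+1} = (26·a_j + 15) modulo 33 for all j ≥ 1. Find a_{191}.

10

a_1 = 10, a_2 = 11, a_3 = 4, a_4 = 20, a_5 = 7, a_6 = 32, a_7 = 22, a_8 = 26, a_9 = 31, a_{10} = 29, a_{11} = 10.
Since a_{11} = a_1 = 10, the sequence is periodic with period 10.
(191 - 1) mod 10 = 0, so a_{191} = a_1 = 10.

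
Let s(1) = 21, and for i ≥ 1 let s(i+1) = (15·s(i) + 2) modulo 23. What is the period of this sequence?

22

Computing terms: s(1) = 21,  s(2) = 18,  s(3) = 19,  s(4) = 11,  s(5) = 6,  s(6) = 0,  s(7) = 2,  s(8) = 9,  s(9) = 22,  s(10) = 10,  s(11) = 14,  s(12) = 5,  s(13) = 8,  s(14) = 7,  s(15) = 15,  s(16) = 20,  s(17) = 3,  s(18) = 1,  s(19) = 17,  s(20) = 4,  s(21) = 16,  s(22) = 12,  s(23) = 21.
Since s(23) = s(1) = 21, the sequence is periodic with period 22.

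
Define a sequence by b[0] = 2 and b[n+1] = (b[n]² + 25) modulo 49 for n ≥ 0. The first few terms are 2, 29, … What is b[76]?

47

Listing terms: b[0] = 2,  b[1] = 29,  b[2] = 33,  b[3] = 36,  b[4] = 47,  b[5] = 29.
Since b[5] = b[1] = 29, the sequence is eventually periodic: after a pre-period of length 1 it cycles with period 4.
For n ≥ 1, b[n] depends only on (n - 1) mod 4. (76 - 1) mod 4 = 3, so b[76] = b[4] = 47.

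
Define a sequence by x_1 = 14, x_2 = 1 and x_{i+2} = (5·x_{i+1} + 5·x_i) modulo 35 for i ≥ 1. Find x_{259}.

Computing terms: x_1 = 14; x_2 = 1; x_3 = 5; x_4 = 30; x_5 = 0; x_6 = 10; x_7 = 15; x_8 = 20; x_9 = 0; x_{10} = 30; x_{11} = 10; x_{12} = 25; x_{13} = 0; x_{14} = 20; x_{15} = 30; x_{16} = 5; x_{17} = 0; x_{18} = 25; x_{19} = 20; x_{20} = 15; x_{21} = 0; x_{22} = 5; x_{23} = 25; x_{24} = 10; x_{25} = 0; x_{26} = 15; x_{27} = 5; x_{28} = 30.
Since (x_{27}, x_{28}) = (x_3, x_4) = (5, 30) (two consecutive terms determine the rest), the sequence is eventually periodic: after a pre-period of length 2 it cycles with period 24.
For i ≥ 3, x_i depends only on (i - 3) mod 24. (259 - 3) mod 24 = 16, so x_{259} = x_{19} = 20.

20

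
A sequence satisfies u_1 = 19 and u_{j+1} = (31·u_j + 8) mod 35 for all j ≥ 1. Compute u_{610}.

We have u_1 = 19,  u_2 = 2,  u_3 = 0,  u_4 = 8,  u_5 = 11,  u_6 = 34,  u_7 = 12,  u_8 = 30,  u_9 = 28,  u_{10} = 1,  u_{11} = 4,  u_{12} = 27,  u_{13} = 5,  u_{14} = 23,  u_{15} = 21,  u_{16} = 29,  u_{17} = 32,  u_{18} = 20,  u_{19} = 33,  u_{20} = 16,  u_{21} = 14,  u_{22} = 22,  u_{23} = 25,  u_{24} = 13,  u_{25} = 26,  u_{26} = 9,  u_{27} = 7,  u_{28} = 15,  u_{29} = 18,  u_{30} = 6,  u_{31} = 19.
The sequence repeats with period 30.
So u_{610} = u_{1 + ((610-1) mod 30)} = u_{10} = 1.

1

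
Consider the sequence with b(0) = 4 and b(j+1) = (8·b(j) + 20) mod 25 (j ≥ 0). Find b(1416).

24

Computing terms: b(0) = 4,  b(1) = 2,  b(2) = 11,  b(3) = 8,  b(4) = 9,  b(5) = 17,  b(6) = 6,  b(7) = 18,  b(8) = 14,  b(9) = 7,  b(10) = 1,  b(11) = 3,  b(12) = 19,  b(13) = 22,  b(14) = 21,  b(15) = 13,  b(16) = 24,  b(17) = 12,  b(18) = 16,  b(19) = 23,  b(20) = 4.
The sequence repeats with period 20.
So b(1416) = b(0 + ((1416-0) mod 20)) = b(16) = 24.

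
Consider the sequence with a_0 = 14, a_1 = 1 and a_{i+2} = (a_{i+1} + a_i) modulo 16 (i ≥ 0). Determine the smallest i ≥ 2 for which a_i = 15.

Listing terms: a_0 = 14, a_1 = 1, a_2 = 15, a_3 = 0, a_4 = 15, a_5 = 15, a_6 = 14, a_7 = 13, a_8 = 11, a_9 = 8, a_{10} = 3, a_{11} = 11, a_{12} = 14, a_{13} = 9, a_{14} = 7, a_{15} = 0, a_{16} = 7, a_{17} = 7, a_{18} = 14, a_{19} = 5, a_{20} = 3, a_{21} = 8, a_{22} = 11, a_{23} = 3, a_{24} = 14, a_{25} = 1.
Since (a_{24}, a_{25}) = (a_0, a_1) = (14, 1) (two consecutive terms determine the rest), the sequence is periodic with period 24.
The value 15 first appears (with i ≥ 2) at a_2.

2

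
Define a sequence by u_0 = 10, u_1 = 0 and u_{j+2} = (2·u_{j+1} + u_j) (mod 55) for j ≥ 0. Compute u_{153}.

10

Computing terms: u_0 = 10,  u_1 = 0,  u_2 = 10,  u_3 = 20,  u_4 = 50,  u_5 = 10,  u_6 = 15,  u_7 = 40,  u_8 = 40,  u_9 = 10,  u_{10} = 5,  u_{11} = 20,  u_{12} = 45,  u_{13} = 0,  u_{14} = 45,  u_{15} = 35,  u_{16} = 5,  u_{17} = 45,  u_{18} = 40,  u_{19} = 15,  u_{20} = 15,  u_{21} = 45,  u_{22} = 50,  u_{23} = 35,  u_{24} = 10,  u_{25} = 0.
Since (u_{24}, u_{25}) = (u_0, u_1) = (10, 0) (two consecutive terms determine the rest), the sequence is periodic with period 24.
So u_{153} = u_{0 + ((153-0) mod 24)} = u_9 = 10.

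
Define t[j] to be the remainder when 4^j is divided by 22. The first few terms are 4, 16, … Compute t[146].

t[1] = 4,  t[2] = 16,  t[3] = 20,  t[4] = 14,  t[5] = 12,  t[6] = 4.
The sequence repeats with period 5.
(146 - 1) mod 5 = 0, so t[146] = t[1] = 4.

4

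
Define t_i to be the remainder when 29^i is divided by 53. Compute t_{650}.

Listing terms: t_1 = 29, t_2 = 46, t_3 = 9, t_4 = 49, t_5 = 43, t_6 = 28, t_7 = 17, t_8 = 16, t_9 = 40, t_{10} = 47, t_{11} = 38, t_{12} = 42, t_{13} = 52, t_{14} = 24, t_{15} = 7, t_{16} = 44, t_{17} = 4, t_{18} = 10, t_{19} = 25, t_{20} = 36, t_{21} = 37, t_{22} = 13, t_{23} = 6, t_{24} = 15, t_{25} = 11, t_{26} = 1, t_{27} = 29.
Since t_{27} = t_1 = 29, the sequence is periodic with period 26.
(650 - 1) mod 26 = 25, so t_{650} = t_{26} = 1.

1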